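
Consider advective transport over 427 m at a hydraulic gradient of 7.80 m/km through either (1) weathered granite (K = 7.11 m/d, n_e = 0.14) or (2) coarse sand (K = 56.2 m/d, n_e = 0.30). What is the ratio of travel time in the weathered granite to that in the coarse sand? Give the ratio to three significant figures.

3.69

Unit 1 (weathered granite): v = 7.11×0.0078/0.14 = 0.3961 m/d, t = 427/0.3961 = 1078 d
Unit 2 (coarse sand): v = 56.2×0.0078/0.30 = 1.461 m/d, t = 427/1.461 = 292.2 d
t(weathered granite) / t(coarse sand) = 1078/292.2 = 3.69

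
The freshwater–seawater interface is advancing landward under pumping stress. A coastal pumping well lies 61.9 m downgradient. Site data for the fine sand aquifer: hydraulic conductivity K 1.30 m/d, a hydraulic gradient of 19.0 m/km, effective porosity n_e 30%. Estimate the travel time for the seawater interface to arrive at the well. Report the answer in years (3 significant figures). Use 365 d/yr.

2.06 years

q = Ki = 1.30 × 0.019 = 0.02470 m/d
v_s = q/n_e = 0.02470/0.30 = 0.08233 m/d
t = L / v = 61.9 / 0.08233 = 751.8 d
   = 751.8 / 365 = 2.06 yr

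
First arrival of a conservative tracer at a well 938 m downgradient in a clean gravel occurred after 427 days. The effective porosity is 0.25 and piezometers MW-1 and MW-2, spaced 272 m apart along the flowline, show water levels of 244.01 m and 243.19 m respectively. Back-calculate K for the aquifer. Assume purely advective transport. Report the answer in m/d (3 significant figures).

182 m/d

Hydraulic gradient i = (244.01 − 243.19) / 272 = 0.82 / 272 = 0.003015
v = L / t = 938 / 427 = 2.197 m/d
K = v · n / i = 2.197 × 0.25 / 0.003015 = 182 m/d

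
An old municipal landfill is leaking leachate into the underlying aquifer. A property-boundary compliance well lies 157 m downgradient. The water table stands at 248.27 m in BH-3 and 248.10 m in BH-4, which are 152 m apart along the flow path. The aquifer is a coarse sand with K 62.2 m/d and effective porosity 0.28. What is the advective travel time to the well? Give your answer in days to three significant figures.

Hydraulic gradient i = (248.27 − 248.10) / 152 = 0.17 / 152 = 0.001118
Darcy flux q = K·i = 62.2 × 0.001118 = 0.06957 m/d
Seepage velocity v = q / n = 0.06957 / 0.28 = 0.2484 m/d
t = L / v = 157 / 0.2484 = 631.9 d

632 days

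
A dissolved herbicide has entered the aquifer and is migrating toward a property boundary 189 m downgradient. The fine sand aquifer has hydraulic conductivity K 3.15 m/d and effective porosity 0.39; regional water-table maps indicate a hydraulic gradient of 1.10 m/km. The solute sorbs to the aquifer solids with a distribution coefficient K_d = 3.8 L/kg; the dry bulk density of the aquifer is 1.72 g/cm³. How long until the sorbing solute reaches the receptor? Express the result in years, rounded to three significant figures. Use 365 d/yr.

1040 years

Specific discharge q = 3.15 × 0.0011 = 0.003465 m/d
Average linear velocity = 0.003465 / 0.39 = 0.008885 m/d
Retardation R = 1 + ρ_b·K_d/n = 1 + 1.72×3.8/0.39 = 17.76
Contaminant velocity v_c = v/R = 0.008885/17.76 = 5.003e-4 m/d
t = L/v_c = 189/5.003e-4 = 377800 d
   = 377800/365 = 1040 yr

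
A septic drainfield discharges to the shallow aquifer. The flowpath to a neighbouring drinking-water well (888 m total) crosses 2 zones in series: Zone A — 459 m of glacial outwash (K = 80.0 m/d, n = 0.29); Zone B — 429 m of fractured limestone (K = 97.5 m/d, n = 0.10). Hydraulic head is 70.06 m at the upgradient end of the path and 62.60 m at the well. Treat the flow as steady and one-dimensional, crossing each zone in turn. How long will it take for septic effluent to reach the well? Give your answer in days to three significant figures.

239 days

Total head drop ΔH = 70.06 − 62.60 = 7.46 m
Steady 1-D flow in series ⇒ the Darcy flux q is identical in every zone and the zone head losses add (resistances L/K in series).
Σ(L/K) = 459/80.0 + 429/97.5 = 5.738 + 4.400 = 10.14 d
q = ΔH / Σ(L/K) = 7.46 / 10.14 = 0.7359 m/d (same in every zone)
Zone A: v = q/n = 0.7359/0.29 = 2.538 m/d → t_A = 459/2.538 = 180.9 d
Zone B: v = q/n = 0.7359/0.10 = 7.359 m/d → t_B = 429/7.359 = 58.30 d
Total t = 180.9 + 58.30 = 239.2 d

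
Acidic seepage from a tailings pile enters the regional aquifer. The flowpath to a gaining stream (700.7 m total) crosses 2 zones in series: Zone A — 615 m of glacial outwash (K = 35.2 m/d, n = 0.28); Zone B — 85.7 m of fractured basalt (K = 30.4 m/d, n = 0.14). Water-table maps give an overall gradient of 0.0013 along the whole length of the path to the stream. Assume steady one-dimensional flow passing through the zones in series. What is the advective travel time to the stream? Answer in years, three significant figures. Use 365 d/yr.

11.2 years

For zones in series the flux q is common to all zones; the equivalent conductivity is the harmonic (thickness-weighted) mean, K_eq = L_total / Σ(L_j/K_j).
Σ(L/K) = 615/35.2 + 85.7/30.4 = 17.47 + 2.819 = 20.29 d
K_eq = L_total / Σ(L/K) = 700.7 / 20.29 = 34.53 m/d
q = K_eq · i = 34.53 × 0.0013 = 0.04489 m/d (same in every zone)
Zone A: v = q/n = 0.04489/0.28 = 0.1603 m/d → t_A = 615/0.1603 = 3836 d
Zone B: v = q/n = 0.04489/0.14 = 0.3207 m/d → t_B = 85.7/0.3207 = 267.3 d
Total t = 3836 + 267.3 = 4103 d
   = 4103 / 365 = 11.2 yr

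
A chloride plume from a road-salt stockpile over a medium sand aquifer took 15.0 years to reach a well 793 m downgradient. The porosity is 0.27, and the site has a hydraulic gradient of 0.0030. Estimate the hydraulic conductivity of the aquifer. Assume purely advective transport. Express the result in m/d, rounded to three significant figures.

t = 15.0 years = 5475 d
v = L / t = 793 / 5475 = 0.1448 m/d
K = v · n / i = 0.1448 × 0.27 / 0.0030 = 13.0 m/d

13.0 m/d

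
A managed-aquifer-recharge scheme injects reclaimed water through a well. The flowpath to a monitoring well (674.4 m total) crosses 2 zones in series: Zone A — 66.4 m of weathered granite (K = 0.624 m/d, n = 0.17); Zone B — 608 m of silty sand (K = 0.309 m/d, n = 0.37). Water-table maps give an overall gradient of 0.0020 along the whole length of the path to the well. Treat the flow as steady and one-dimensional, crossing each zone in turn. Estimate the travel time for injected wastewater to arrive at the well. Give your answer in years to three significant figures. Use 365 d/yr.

Continuity: the same q passes through each zone, so ΔH = q·Σ(L_j/K_j) — the zones act as resistances in series.
Σ(L/K) = 66.4/0.624 + 608/0.309 = 106.4 + 1968 = 2074 d
K_eq = L_total / Σ(L/K) = 674.4 / 2074 = 0.3252 m/d
q = K_eq · i = 0.3252 × 0.0020 = 6.503e-4 m/d (same in every zone)
Zone A: v = q/n = 6.503e-4/0.17 = 0.003825 m/d → t_A = 66.4/0.003825 = 17360 d
Zone B: v = q/n = 6.503e-4/0.37 = 0.001758 m/d → t_B = 608/0.001758 = 345900 d
Total t = 17360 + 345900 = 363300 d
   = 363300 / 365 = 995 yr

995 years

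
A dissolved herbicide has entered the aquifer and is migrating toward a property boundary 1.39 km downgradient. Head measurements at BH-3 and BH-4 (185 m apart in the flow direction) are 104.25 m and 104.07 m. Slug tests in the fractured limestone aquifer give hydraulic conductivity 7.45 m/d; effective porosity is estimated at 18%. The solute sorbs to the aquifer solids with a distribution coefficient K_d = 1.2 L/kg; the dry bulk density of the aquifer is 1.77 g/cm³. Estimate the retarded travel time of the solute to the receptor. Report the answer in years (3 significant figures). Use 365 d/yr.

1210 years

Hydraulic gradient i = (104.25 − 104.07) / 185 = 0.18 / 185 = 9.730e-4
Darcy flux q = K·i = 7.45 × 9.730e-4 = 0.007249 m/d
v = Ki/n = 7.45·9.730e-4/0.18 = 0.04027 m/d
Retardation R = 1 + ρ_b·K_d/n = 1 + 1.77×1.2/0.18 = 12.80
Contaminant velocity v_c = v/R = 0.04027/12.80 = 0.003146 m/d
L = 1.39 km = 1390 m
t = L/v_c = 1390/0.003146 = 441800 d
   = 441800/365 = 1210 yr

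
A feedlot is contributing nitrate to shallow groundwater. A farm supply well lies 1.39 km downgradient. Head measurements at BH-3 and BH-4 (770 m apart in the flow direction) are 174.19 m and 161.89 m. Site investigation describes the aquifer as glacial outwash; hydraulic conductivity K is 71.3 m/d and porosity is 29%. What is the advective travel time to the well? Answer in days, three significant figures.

354 days

Hydraulic gradient i = (174.19 − 161.89) / 770 = 12.30 / 770 = 0.01597
Specific discharge q = 71.3 × 0.01597 = 1.139 m/d
v_s = q/n_e = 1.139/0.29 = 3.927 m/d
L = 1.39 km = 1390 m
t = L / v = 1390 / 3.927 = 353.9 d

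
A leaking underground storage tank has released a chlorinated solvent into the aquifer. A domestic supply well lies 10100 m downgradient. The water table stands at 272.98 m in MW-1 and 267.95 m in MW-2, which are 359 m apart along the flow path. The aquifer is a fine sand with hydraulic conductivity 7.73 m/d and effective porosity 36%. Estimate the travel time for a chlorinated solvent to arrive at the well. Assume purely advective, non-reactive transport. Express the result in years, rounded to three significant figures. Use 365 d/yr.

92.0 years

Hydraulic gradient i = (272.98 − 267.95) / 359 = 5.03 / 359 = 0.01401
q = Ki = 7.73 × 0.01401 = 0.1083 m/d
v_s = q/n_e = 0.1083/0.36 = 0.3009 m/d
t = L / v = 10100 / 0.3009 = 33570 d
   = 33570 / 365 = 92.0 yr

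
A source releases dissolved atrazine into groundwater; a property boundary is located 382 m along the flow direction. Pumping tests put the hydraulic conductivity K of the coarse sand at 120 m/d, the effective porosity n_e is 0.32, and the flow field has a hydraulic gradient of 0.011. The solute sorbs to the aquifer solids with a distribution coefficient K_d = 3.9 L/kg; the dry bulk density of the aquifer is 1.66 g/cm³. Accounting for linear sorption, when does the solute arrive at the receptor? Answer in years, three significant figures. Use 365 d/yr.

q = Ki = 120 × 0.011 = 1.320 m/d
Average linear velocity = 1.320 / 0.32 = 4.125 m/d
Retardation R = 1 + ρ_b·K_d/n = 1 + 1.66×3.9/0.32 = 21.23
Contaminant velocity v_c = v/R = 4.125/21.23 = 0.1943 m/d
t = L/v_c = 382/0.1943 = 1966 d
   = 1966/365 = 5.39 yr

5.39 years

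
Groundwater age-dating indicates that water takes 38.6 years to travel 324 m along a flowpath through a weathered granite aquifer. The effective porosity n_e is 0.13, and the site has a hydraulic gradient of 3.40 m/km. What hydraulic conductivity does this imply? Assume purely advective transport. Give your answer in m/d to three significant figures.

t = 38.6 years = 14090 d
v = L / t = 324 / 14090 = 0.02300 m/d
K = v · n / i = 0.02300 × 0.13 / 0.0034 = 0.879 m/d

0.879 m/d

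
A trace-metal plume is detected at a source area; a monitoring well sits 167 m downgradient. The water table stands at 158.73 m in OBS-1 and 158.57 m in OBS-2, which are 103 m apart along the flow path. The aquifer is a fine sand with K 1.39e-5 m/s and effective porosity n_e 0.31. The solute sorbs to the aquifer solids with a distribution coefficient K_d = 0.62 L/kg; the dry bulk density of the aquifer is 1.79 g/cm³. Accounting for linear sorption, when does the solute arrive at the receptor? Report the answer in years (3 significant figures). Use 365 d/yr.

Hydraulic gradient i = (158.73 − 158.57) / 103 = 0.16 / 103 = 0.001553
K = 1.39e-5 m/s × 86400 s/d = 1.201 m/d
Darcy flux q = K·i = 1.201 × 0.001553 = 0.001866 m/d
v = Ki/n = 1.201·0.001553/0.31 = 0.006018 m/d
Retardation R = 1 + ρ_b·K_d/n = 1 + 1.79×0.62/0.31 = 4.580
Contaminant velocity v_c = v/R = 0.006018/4.580 = 0.001314 m/d
t = L/v_c = 167/0.001314 = 127100 d
   = 127100/365 = 348 yr

348 years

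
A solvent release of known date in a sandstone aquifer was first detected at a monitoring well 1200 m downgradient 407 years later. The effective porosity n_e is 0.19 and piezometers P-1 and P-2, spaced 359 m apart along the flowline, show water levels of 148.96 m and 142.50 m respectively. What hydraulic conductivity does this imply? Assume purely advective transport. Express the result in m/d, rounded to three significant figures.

Hydraulic gradient i = (148.96 − 142.50) / 359 = 6.46 / 359 = 0.01799
t = 407 years = 148600 d
v = L / t = 1200 / 148600 = 0.008078 m/d
K = v · n / i = 0.008078 × 0.19 / 0.01799 = 0.0853 m/d

0.0853 m/d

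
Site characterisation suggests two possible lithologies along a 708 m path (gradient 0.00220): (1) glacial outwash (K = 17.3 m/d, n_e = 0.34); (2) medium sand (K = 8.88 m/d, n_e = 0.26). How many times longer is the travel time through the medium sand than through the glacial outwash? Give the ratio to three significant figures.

Unit 1 (glacial outwash): v = 17.3×0.0022/0.34 = 0.1119 m/d, t = 708/0.1119 = 6325 d
Unit 2 (medium sand): v = 8.88×0.0022/0.26 = 0.07514 m/d, t = 708/0.07514 = 9423 d
t(medium sand) / t(glacial outwash) = 9423/6325 = 1.49

1.49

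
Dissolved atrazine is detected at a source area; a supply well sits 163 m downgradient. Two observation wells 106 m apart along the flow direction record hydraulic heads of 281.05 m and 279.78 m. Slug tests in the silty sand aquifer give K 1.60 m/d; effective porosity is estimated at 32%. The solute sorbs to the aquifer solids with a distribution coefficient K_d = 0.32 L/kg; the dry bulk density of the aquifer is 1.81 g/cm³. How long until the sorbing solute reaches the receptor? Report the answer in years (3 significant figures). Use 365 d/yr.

Hydraulic gradient i = (281.05 − 279.78) / 106 = 1.27 / 106 = 0.01198
Darcy flux q = K·i = 1.60 × 0.01198 = 0.01917 m/d
Seepage velocity v = q / n = 0.01917 / 0.32 = 0.05991 m/d
Retardation R = 1 + ρ_b·K_d/n = 1 + 1.81×0.32/0.32 = 2.810
Contaminant velocity v_c = v/R = 0.05991/2.810 = 0.02132 m/d
t = L/v_c = 163/0.02132 = 7646 d
   = 7646/365 = 20.9 yr

20.9 years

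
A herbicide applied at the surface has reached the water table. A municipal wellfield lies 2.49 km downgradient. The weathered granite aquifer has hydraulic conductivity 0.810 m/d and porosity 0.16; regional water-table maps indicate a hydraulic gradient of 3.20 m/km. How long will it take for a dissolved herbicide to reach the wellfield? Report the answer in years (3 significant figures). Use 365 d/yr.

421 years

Specific discharge q = 0.810 × 0.0032 = 0.002592 m/d
Average linear velocity = 0.002592 / 0.16 = 0.01620 m/d
L = 2.49 km = 2490 m
t = L / v = 2490 / 0.01620 = 153700 d
   = 153700 / 365 = 421 yr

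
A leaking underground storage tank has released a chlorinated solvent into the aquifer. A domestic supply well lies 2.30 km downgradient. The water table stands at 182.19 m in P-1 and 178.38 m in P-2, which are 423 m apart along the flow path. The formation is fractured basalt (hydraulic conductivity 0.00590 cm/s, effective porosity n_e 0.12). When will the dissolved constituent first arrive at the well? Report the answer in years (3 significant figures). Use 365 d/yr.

Hydraulic gradient i = (182.19 − 178.38) / 423 = 3.81 / 423 = 0.009007
K = 0.00590 cm/s × 864 = 5.098 m/d
Darcy flux q = K·i = 5.098 × 0.009007 = 0.04591 m/d
v = Ki/n = 5.098·0.009007/0.12 = 0.3826 m/d
L = 2.30 km = 2300 m
t = L / v = 2300 / 0.3826 = 6011 d
   = 6011 / 365 = 16.5 yr

16.5 years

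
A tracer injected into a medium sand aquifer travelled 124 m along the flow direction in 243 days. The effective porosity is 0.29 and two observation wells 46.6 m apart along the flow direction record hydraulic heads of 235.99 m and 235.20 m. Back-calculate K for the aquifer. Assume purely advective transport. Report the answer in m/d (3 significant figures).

Hydraulic gradient i = (235.99 − 235.20) / 46.6 = 0.79 / 46.6 = 0.01695
v = L / t = 124 / 243 = 0.5103 m/d
K = v · n / i = 0.5103 × 0.29 / 0.01695 = 8.73 m/d

8.73 m/d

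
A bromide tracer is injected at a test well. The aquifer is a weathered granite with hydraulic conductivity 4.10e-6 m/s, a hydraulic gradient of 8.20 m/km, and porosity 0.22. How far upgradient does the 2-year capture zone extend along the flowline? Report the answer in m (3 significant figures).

9.64 m

K = 4.10e-6 m/s × 86400 s/d = 0.3542 m/d
Darcy flux q = K·i = 0.3542 × 0.0082 = 0.002905 m/d
v_s = q/n_e = 0.002905/0.22 = 0.01320 m/d
T = 2 yr × 365 = 730 d
L = v × T = 0.01320 × 730 = 9.639 m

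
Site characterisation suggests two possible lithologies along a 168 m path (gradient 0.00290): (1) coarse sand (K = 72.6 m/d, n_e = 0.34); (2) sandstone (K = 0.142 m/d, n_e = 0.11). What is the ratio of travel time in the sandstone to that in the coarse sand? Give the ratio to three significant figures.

Unit 1 (coarse sand): v = 72.6×0.0029/0.34 = 0.6192 m/d, t = 168/0.6192 = 271.3 d
Unit 2 (sandstone): v = 0.142×0.0029/0.11 = 0.003744 m/d, t = 168/0.003744 = 44880 d
t(sandstone) / t(coarse sand) = 44880/271.3 = 165

165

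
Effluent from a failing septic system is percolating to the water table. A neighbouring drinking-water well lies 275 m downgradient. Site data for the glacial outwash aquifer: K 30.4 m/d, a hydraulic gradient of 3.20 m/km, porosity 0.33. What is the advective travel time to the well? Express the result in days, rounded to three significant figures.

q = Ki = 30.4 × 0.0032 = 0.09728 m/d
Seepage velocity v = q / n = 0.09728 / 0.33 = 0.2948 m/d
t = L / v = 275 / 0.2948 = 932.9 d

933 days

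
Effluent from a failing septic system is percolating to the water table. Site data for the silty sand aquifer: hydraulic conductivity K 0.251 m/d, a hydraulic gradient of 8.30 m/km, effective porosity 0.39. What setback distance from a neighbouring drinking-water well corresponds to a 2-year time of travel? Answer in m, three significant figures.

3.90 m

Darcy flux q = K·i = 0.251 × 0.0083 = 0.002083 m/d
v_s = q/n_e = 0.002083/0.39 = 0.005342 m/d
T = 2 yr × 365 = 730 d
L = v × T = 0.005342 × 730 = 3.900 m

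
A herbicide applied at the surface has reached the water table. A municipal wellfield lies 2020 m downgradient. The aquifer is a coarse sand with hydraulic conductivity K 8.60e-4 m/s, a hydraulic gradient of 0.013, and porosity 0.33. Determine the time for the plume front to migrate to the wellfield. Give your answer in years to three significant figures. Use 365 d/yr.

K = 8.60e-4 m/s × 86400 s/d = 74.30 m/d
q = Ki = 74.30 × 0.013 = 0.9660 m/d
Average linear velocity = 0.9660 / 0.33 = 2.927 m/d
t = L / v = 2020 / 2.927 = 690.1 d
   = 690.1 / 365 = 1.89 yr

1.89 years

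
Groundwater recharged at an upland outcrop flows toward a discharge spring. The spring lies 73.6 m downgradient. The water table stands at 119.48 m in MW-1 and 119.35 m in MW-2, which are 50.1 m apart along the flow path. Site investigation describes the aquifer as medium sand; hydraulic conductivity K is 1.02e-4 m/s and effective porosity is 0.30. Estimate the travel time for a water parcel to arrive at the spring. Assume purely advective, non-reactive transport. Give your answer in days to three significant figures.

Hydraulic gradient i = (119.48 − 119.35) / 50.1 = 0.13 / 50.1 = 0.002595
K = 1.02e-4 m/s × 86400 s/d = 8.813 m/d
q = Ki = 8.813 × 0.002595 = 0.02287 m/d
v_s = q/n_e = 0.02287/0.30 = 0.07623 m/d
t = L / v = 73.6 / 0.07623 = 965.6 d

966 days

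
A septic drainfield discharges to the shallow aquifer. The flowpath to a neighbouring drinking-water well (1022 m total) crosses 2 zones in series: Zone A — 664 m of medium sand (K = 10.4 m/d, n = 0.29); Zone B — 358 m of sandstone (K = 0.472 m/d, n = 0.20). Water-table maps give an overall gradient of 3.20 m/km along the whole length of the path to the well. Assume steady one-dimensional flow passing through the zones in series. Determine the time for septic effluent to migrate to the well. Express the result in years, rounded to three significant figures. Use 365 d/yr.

182 years

Continuity: the same q passes through each zone, so ΔH = q·Σ(L_j/K_j) — the zones act as resistances in series.
Σ(L/K) = 664/10.4 + 358/0.472 = 63.85 + 758.5 = 822.3 d
K_eq = L_total / Σ(L/K) = 1022 / 822.3 = 1.243 m/d
q = K_eq · i = 1.243 × 0.0032 = 0.003977 m/d (same in every zone)
Zone A: v = q/n = 0.003977/0.29 = 0.01371 m/d → t_A = 664/0.01371 = 48420 d
Zone B: v = q/n = 0.003977/0.20 = 0.01989 m/d → t_B = 358/0.01989 = 18000 d
Total t = 48420 + 18000 = 66420 d
   = 66420 / 365 = 182 yr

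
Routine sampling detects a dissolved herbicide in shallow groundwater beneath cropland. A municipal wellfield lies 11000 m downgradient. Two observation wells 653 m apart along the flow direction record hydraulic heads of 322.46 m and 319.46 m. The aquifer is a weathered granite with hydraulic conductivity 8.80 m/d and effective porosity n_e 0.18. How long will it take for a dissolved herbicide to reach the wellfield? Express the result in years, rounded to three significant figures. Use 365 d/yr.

134 years

Hydraulic gradient i = (322.46 − 319.46) / 653 = 3.00 / 653 = 0.004594
q = Ki = 8.80 × 0.004594 = 0.04043 m/d
Average linear velocity = 0.04043 / 0.18 = 0.2246 m/d
t = L / v = 11000 / 0.2246 = 48970 d
   = 48970 / 365 = 134 yr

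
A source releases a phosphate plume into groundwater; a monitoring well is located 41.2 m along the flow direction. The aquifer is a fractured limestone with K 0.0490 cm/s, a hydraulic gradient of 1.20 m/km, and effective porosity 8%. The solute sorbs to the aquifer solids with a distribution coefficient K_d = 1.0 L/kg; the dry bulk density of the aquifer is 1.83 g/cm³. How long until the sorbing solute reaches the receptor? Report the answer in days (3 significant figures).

K = 0.0490 cm/s × 864 = 42.34 m/d
Specific discharge q = 42.34 × 0.0012 = 0.05080 m/d
v_s = q/n_e = 0.05080/0.08 = 0.6350 m/d
Retardation R = 1 + ρ_b·K_d/n = 1 + 1.83×1.0/0.08 = 23.88
Contaminant velocity v_c = v/R = 0.6350/23.88 = 0.02660 m/d
t = L/v_c = 41.2/0.02660 = 1549 d

1550 days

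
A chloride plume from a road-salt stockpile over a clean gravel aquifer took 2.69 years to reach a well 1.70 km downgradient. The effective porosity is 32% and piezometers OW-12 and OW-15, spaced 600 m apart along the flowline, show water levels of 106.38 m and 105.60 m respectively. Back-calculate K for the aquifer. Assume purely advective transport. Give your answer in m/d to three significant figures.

Hydraulic gradient i = (106.38 − 105.60) / 600 = 0.78 / 600 = 0.001300
t = 2.69 years = 981.9 d
L = 1.70 km = 1700 m
v = L / t = 1700 / 981.9 = 1.731 m/d
K = v · n / i = 1.731 × 0.32 / 0.001300 = 426 m/d

426 m/d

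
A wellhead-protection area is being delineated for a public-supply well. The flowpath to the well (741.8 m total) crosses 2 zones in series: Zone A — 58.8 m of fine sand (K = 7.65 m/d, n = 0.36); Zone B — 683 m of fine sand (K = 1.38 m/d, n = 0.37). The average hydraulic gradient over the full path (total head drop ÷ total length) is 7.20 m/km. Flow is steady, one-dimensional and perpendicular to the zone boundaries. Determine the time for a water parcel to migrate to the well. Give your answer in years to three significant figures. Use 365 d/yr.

70.6 years

Steady 1-D flow in series ⇒ the Darcy flux q is identical in every zone and the zone head losses add (resistances L/K in series).
Σ(L/K) = 58.8/7.65 + 683/1.38 = 7.686 + 494.9 = 502.6 d
K_eq = L_total / Σ(L/K) = 741.8 / 502.6 = 1.476 m/d
q = K_eq · i = 1.476 × 0.0072 = 0.01063 m/d (same in every zone)
Zone A: v = q/n = 0.01063/0.36 = 0.02952 m/d → t_A = 58.8/0.02952 = 1992 d
Zone B: v = q/n = 0.01063/0.37 = 0.02872 m/d → t_B = 683/0.02872 = 23780 d
Total t = 1992 + 23780 = 25770 d
   = 25770 / 365 = 70.6 yr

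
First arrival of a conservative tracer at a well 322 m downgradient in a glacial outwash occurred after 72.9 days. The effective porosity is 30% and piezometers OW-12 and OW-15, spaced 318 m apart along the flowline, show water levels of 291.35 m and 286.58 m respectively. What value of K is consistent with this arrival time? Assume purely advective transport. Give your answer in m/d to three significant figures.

88.3 m/d

Hydraulic gradient i = (291.35 − 286.58) / 318 = 4.77 / 318 = 0.01500
v = L / t = 322 / 72.9 = 4.417 m/d
K = v · n / i = 4.417 × 0.30 / 0.01500 = 88.3 m/d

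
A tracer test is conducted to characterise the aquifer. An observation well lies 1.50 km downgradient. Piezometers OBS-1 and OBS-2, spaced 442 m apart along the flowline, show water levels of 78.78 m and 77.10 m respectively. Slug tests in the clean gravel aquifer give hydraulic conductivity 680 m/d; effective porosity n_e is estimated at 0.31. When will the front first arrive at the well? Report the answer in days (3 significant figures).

Hydraulic gradient i = (78.78 − 77.10) / 442 = 1.68 / 442 = 0.003801
Darcy flux q = K·i = 680 × 0.003801 = 2.585 m/d
Average linear velocity = 2.585 / 0.31 = 8.337 m/d
L = 1.50 km = 1500 m
t = L / v = 1500 / 8.337 = 179.9 d

180 days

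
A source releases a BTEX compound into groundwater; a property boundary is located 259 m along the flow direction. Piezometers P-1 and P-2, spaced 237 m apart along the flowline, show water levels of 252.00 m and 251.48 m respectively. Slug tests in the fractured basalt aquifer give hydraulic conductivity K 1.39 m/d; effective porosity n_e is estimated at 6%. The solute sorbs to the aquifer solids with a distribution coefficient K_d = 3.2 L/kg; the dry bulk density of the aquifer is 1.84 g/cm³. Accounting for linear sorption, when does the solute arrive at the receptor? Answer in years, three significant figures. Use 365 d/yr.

Hydraulic gradient i = (252.00 − 251.48) / 237 = 0.52 / 237 = 0.002194
q = Ki = 1.39 × 0.002194 = 0.003050 m/d
Seepage velocity v = q / n = 0.003050 / 0.06 = 0.05083 m/d
Retardation R = 1 + ρ_b·K_d/n = 1 + 1.84×3.2/0.06 = 99.13
Contaminant velocity v_c = v/R = 0.05083/99.13 = 5.127e-4 m/d
t = L/v_c = 259/5.127e-4 = 505100 d
   = 505100/365 = 1380 yr

1380 years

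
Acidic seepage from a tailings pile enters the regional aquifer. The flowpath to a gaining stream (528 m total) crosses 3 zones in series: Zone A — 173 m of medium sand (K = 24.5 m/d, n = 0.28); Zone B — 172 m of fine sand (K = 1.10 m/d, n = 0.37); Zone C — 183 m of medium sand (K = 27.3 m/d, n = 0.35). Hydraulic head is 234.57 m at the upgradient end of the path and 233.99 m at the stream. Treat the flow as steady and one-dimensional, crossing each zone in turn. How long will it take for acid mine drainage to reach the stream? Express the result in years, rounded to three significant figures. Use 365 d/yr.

Total head drop ΔH = 234.57 − 233.99 = 0.58 m
Continuity: the same q passes through each zone, so ΔH = q·Σ(L_j/K_j) — the zones act as resistances in series.
Σ(L/K) = 173/24.5 + 172/1.10 + 183/27.3 = 7.061 + 156.4 + 6.703 = 170.1 d
q = ΔH / Σ(L/K) = 0.58 / 170.1 = 0.003409 m/d (same in every zone)
Zone A: v = q/n = 0.003409/0.28 = 0.01218 m/d → t_A = 173/0.01218 = 14210 d
Zone B: v = q/n = 0.003409/0.37 = 0.009214 m/d → t_B = 172/0.009214 = 18670 d
Zone C: v = q/n = 0.003409/0.35 = 0.009741 m/d → t_C = 183/0.009741 = 18790 d
Total t = 14210 + 18670 + 18790 = 51660 d
   = 51660 / 365 = 142 yr

142 years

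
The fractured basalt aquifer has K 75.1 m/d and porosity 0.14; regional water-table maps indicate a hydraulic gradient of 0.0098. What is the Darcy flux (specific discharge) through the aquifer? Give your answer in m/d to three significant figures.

Darcy flux q = K·i = 75.1 × 0.0098 = 0.7360 m/d

0.736 m/d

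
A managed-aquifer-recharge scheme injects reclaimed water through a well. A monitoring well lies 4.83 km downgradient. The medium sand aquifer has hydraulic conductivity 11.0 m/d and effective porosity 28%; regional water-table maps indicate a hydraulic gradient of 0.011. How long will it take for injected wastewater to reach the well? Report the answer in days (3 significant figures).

Specific discharge q = 11.0 × 0.011 = 0.1210 m/d
Seepage velocity v = q / n = 0.1210 / 0.28 = 0.4321 m/d
L = 4.83 km = 4830 m
t = L / v = 4830 / 0.4321 = 11180 d

11200 days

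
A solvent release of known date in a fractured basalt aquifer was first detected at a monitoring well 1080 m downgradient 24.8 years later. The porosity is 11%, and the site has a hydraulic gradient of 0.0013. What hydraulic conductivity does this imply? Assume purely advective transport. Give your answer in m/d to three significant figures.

t = 24.8 years = 9052 d
v = L / t = 1080 / 9052 = 0.1193 m/d
K = v · n / i = 0.1193 × 0.11 / 0.0013 = 10.1 m/d

10.1 m/d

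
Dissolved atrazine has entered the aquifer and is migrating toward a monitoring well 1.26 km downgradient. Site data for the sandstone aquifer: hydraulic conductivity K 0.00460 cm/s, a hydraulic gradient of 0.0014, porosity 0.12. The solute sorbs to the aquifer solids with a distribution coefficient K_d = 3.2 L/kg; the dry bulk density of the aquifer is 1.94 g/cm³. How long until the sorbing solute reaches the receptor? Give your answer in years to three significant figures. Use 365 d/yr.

K = 0.00460 cm/s × 864 = 3.974 m/d
Darcy flux q = K·i = 3.974 × 0.0014 = 0.005564 m/d
Seepage velocity v = q / n = 0.005564 / 0.12 = 0.04637 m/d
Retardation R = 1 + ρ_b·K_d/n = 1 + 1.94×3.2/0.12 = 52.73
Contaminant velocity v_c = v/R = 0.04637/52.73 = 8.793e-4 m/d
L = 1.26 km = 1260 m
t = L/v_c = 1260/8.793e-4 = 1.433e6 d
   = 1.433e6/365 = 3930 yr

3930 years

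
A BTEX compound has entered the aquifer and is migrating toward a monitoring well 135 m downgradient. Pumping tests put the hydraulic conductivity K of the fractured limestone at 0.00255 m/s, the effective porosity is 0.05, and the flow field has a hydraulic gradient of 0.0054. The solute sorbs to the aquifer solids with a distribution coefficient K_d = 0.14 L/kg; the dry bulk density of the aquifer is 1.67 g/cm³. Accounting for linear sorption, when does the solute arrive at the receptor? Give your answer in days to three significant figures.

32.2 days

K = 0.00255 m/s × 86400 s/d = 220.3 m/d
q = Ki = 220.3 × 0.0054 = 1.190 m/d
Seepage velocity v = q / n = 1.190 / 0.05 = 23.79 m/d
Retardation R = 1 + ρ_b·K_d/n = 1 + 1.67×0.14/0.05 = 5.676
Contaminant velocity v_c = v/R = 23.79/5.676 = 4.192 m/d
t = L/v_c = 135/4.192 = 32.20 d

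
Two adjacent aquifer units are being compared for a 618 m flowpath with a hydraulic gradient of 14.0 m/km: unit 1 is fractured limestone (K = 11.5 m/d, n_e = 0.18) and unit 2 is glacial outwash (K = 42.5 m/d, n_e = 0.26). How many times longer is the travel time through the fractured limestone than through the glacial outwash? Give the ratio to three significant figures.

Unit 1 (fractured limestone): v = 11.5×0.014/0.18 = 0.8944 m/d, t = 618/0.8944 = 690.9 d
Unit 2 (glacial outwash): v = 42.5×0.014/0.26 = 2.288 m/d, t = 618/2.288 = 270.1 d
t(fractured limestone) / t(glacial outwash) = 690.9/270.1 = 2.56

2.56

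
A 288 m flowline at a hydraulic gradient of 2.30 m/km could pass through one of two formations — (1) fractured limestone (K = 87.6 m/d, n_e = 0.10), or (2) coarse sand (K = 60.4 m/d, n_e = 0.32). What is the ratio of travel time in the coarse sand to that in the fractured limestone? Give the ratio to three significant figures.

Unit 1 (fractured limestone): v = 87.6×0.0023/0.10 = 2.015 m/d, t = 288/2.015 = 142.9 d
Unit 2 (coarse sand): v = 60.4×0.0023/0.32 = 0.4341 m/d, t = 288/0.4341 = 663.4 d
t(coarse sand) / t(fractured limestone) = 663.4/142.9 = 4.64

4.64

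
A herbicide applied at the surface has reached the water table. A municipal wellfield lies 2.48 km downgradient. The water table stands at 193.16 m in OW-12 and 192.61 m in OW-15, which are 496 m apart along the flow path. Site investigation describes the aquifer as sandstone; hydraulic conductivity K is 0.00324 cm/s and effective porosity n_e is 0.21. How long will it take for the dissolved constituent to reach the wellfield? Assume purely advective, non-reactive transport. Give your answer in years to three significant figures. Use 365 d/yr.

Hydraulic gradient i = (193.16 − 192.61) / 496 = 0.55 / 496 = 0.001109
K = 0.00324 cm/s × 864 = 2.799 m/d
Darcy flux q = K·i = 2.799 × 0.001109 = 0.003104 m/d
Seepage velocity v = q / n = 0.003104 / 0.21 = 0.01478 m/d
L = 2.48 km = 2480 m
t = L / v = 2480 / 0.01478 = 167800 d
   = 167800 / 365 = 460 yr

460 years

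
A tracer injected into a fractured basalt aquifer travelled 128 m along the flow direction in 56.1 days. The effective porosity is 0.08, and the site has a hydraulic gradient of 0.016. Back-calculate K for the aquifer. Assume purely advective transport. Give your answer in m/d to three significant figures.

v = L / t = 128 / 56.1 = 2.282 m/d
K = v · n / i = 2.282 × 0.08 / 0.016 = 11.4 m/d

11.4 m/d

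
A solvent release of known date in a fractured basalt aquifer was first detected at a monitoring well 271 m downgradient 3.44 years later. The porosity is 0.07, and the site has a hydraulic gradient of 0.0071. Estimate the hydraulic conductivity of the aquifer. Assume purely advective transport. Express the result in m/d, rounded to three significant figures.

2.13 m/d

t = 3.44 years = 1256 d
v = L / t = 271 / 1256 = 0.2158 m/d
K = v · n / i = 0.2158 × 0.07 / 0.0071 = 2.13 m/d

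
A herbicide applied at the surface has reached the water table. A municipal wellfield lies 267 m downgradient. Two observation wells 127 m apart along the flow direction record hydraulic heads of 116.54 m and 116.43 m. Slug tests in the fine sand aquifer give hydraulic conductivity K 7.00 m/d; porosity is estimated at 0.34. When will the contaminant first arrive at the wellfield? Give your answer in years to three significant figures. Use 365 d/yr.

Hydraulic gradient i = (116.54 − 116.43) / 127 = 0.11 / 127 = 8.661e-4
Darcy flux q = K·i = 7.00 × 8.661e-4 = 0.006063 m/d
v = Ki/n = 7.00·8.661e-4/0.34 = 0.01783 m/d
t = L / v = 267 / 0.01783 = 14970 d
   = 14970 / 365 = 41.0 yr

41.0 years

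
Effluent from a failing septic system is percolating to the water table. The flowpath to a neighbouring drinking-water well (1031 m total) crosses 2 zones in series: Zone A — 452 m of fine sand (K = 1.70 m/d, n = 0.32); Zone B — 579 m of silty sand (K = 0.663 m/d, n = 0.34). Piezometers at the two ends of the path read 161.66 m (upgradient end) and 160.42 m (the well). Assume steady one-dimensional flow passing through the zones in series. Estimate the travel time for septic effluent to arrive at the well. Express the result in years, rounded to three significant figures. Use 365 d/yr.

860 years

Total head drop ΔH = 161.66 − 160.42 = 1.24 m
Steady 1-D flow in series ⇒ the Darcy flux q is identical in every zone and the zone head losses add (resistances L/K in series).
Σ(L/K) = 452/1.70 + 579/0.663 = 265.9 + 873.3 = 1139 d
q = ΔH / Σ(L/K) = 1.24 / 1139 = 0.001088 m/d (same in every zone)
Zone A: v = q/n = 0.001088/0.32 = 0.003402 m/d → t_A = 452/0.003402 = 132900 d
Zone B: v = q/n = 0.001088/0.34 = 0.003201 m/d → t_B = 579/0.003201 = 180900 d
Total t = 132900 + 180900 = 313700 d
   = 313700 / 365 = 860 yr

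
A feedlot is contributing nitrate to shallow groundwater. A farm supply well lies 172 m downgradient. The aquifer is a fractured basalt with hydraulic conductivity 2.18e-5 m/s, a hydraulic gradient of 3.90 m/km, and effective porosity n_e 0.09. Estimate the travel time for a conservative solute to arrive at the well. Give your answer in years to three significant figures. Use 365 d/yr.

5.77 years

K = 2.18e-5 m/s × 86400 s/d = 1.884 m/d
q = Ki = 1.884 × 0.0039 = 0.007346 m/d
Seepage velocity v = q / n = 0.007346 / 0.09 = 0.08162 m/d
t = L / v = 172 / 0.08162 = 2107 d
   = 2107 / 365 = 5.77 yr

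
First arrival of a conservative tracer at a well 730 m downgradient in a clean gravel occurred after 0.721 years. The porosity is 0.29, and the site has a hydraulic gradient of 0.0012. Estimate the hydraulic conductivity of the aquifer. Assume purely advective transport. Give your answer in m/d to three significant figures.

t = 0.721 years = 263.2 d
v = L / t = 730 / 263.2 = 2.774 m/d
K = v · n / i = 2.774 × 0.29 / 0.0012 = 670 m/d

670 m/d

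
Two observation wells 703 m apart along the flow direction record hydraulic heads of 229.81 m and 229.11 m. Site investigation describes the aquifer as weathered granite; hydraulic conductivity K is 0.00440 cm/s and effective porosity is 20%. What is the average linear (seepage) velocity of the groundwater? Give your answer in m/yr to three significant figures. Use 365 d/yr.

Hydraulic gradient i = (229.81 − 229.11) / 703 = 0.70 / 703 = 9.957e-4
K = 0.00440 cm/s × 864 = 3.802 m/d
q = Ki = 3.802 × 9.957e-4 = 0.003785 m/d
Average linear velocity = 0.003785 / 0.20 = 0.01893 m/d
   = 0.01893 × 365 = 6.91 m/yr

6.91 m/yr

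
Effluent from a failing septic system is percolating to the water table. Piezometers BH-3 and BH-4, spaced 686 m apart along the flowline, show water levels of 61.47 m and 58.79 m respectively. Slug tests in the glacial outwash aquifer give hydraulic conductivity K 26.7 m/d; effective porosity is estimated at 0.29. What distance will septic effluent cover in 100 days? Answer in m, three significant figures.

Hydraulic gradient i = (61.47 − 58.79) / 686 = 2.68 / 686 = 0.003907
q = Ki = 26.7 × 0.003907 = 0.1043 m/d
v = Ki/n = 26.7·0.003907/0.29 = 0.3597 m/d
L = v × T = 0.3597 × 100 = 35.97 m

36.0 m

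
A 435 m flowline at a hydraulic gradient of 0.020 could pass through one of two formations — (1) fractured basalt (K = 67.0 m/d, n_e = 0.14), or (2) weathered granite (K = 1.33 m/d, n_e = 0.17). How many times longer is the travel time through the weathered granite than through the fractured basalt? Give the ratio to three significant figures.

61.2

Unit 1 (fractured basalt): v = 67.0×0.020/0.14 = 9.571 m/d, t = 435/9.571 = 45.45 d
Unit 2 (weathered granite): v = 1.33×0.020/0.17 = 0.1565 m/d, t = 435/0.1565 = 2780 d
t(weathered granite) / t(fractured basalt) = 2780/45.45 = 61.2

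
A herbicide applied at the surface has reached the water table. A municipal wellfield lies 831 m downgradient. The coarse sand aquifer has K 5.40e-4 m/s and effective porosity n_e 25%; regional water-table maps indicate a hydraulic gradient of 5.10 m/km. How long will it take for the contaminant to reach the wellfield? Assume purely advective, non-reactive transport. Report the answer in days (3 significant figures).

873 days

K = 5.40e-4 m/s × 86400 s/d = 46.66 m/d
q = Ki = 46.66 × 0.0051 = 0.2379 m/d
Seepage velocity v = q / n = 0.2379 / 0.25 = 0.9518 m/d
t = L / v = 831 / 0.9518 = 873.1 d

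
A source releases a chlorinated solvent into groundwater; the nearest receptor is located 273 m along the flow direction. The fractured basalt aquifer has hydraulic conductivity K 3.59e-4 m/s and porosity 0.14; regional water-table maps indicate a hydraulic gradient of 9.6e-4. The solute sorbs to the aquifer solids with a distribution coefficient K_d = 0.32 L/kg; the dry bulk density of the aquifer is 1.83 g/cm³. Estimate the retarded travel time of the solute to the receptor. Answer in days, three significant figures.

6650 days

K = 3.59e-4 m/s × 86400 s/d = 31.02 m/d
Specific discharge q = 31.02 × 9.6e-4 = 0.02978 m/d
v_s = q/n_e = 0.02978/0.14 = 0.2127 m/d
Retardation R = 1 + ρ_b·K_d/n = 1 + 1.83×0.32/0.14 = 5.183
Contaminant velocity v_c = v/R = 0.2127/5.183 = 0.04104 m/d
t = L/v_c = 273/0.04104 = 6652 d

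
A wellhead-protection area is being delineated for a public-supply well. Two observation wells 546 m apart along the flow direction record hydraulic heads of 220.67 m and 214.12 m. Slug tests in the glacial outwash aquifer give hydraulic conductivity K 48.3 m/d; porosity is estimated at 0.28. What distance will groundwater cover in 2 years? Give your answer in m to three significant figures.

Hydraulic gradient i = (220.67 − 214.12) / 546 = 6.55 / 546 = 0.01200
q = Ki = 48.3 × 0.01200 = 0.5794 m/d
Seepage velocity v = q / n = 0.5794 / 0.28 = 2.069 m/d
T = 2 yr × 365 = 730 d
L = v × T = 2.069 × 730 = 1511 m

1510 m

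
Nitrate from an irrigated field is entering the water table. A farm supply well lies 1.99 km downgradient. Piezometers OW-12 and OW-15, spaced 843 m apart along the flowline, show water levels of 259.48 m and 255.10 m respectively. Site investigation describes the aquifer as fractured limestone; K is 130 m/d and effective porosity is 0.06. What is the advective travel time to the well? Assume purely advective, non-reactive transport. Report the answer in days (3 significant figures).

Hydraulic gradient i = (259.48 − 255.10) / 843 = 4.38 / 843 = 0.005196
Darcy flux q = K·i = 130 × 0.005196 = 0.6754 m/d
Seepage velocity v = q / n = 0.6754 / 0.06 = 11.26 m/d
L = 1.99 km = 1990 m
t = L / v = 1990 / 11.26 = 176.8 d

177 days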